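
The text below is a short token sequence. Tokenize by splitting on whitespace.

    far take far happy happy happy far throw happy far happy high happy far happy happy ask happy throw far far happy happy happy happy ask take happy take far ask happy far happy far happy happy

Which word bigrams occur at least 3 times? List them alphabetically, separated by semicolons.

far happy; happy far; happy happy

Bigram counts meeting the condition (at least 3 times):
  far happy: 6
  happy far: 5
  happy happy: 7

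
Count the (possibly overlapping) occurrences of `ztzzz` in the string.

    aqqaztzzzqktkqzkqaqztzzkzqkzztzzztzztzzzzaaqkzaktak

3

Sliding a length-5 window over the 51 characters (47 positions):
  position 5–9: ztzzz
  position 29–33: ztzzz
  position 36–40: ztzzz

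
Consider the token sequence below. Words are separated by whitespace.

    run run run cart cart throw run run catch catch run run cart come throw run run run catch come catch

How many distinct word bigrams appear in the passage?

12

21 tokens → 20 bigram windows in total.
Repeated bigrams (each contributes count−1 duplicates):
  run run: 6
  run cart: 2
  run catch: 2
  throw run: 2
8 duplicate windows → 20 − 8 = 12 distinct.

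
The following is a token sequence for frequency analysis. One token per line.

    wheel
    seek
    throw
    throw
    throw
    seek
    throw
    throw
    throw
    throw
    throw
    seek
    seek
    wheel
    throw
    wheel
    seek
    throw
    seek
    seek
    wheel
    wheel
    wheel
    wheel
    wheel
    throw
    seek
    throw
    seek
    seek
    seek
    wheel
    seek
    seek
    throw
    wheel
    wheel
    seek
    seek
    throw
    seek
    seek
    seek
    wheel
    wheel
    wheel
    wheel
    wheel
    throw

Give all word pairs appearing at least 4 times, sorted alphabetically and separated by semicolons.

seek seek; seek throw; seek wheel; throw seek; throw throw; wheel seek; wheel wheel

Bigram counts meeting the condition (at least 4 times):
  seek seek: 8
  seek throw: 6
  seek wheel: 4
  throw seek: 6
  throw throw: 6
  wheel seek: 4
  wheel wheel: 9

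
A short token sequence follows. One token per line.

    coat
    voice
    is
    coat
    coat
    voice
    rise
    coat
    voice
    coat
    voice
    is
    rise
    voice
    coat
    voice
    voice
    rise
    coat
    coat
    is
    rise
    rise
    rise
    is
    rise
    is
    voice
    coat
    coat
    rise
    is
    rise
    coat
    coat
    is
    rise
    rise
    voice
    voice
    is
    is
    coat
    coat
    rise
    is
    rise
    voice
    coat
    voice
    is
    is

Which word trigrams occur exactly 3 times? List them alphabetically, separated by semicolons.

Trigram counts meeting the condition (exactly 3 times):
  coat voice is: 3
  rise is rise: 3
  voice coat voice: 3

coat voice is; rise is rise; voice coat voice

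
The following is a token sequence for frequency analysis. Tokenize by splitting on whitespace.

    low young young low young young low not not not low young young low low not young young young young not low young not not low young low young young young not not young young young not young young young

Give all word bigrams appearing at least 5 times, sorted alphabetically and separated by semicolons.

low young; young young

Bigram counts meeting the condition (at least 5 times):
  low young: 6
  young young: 12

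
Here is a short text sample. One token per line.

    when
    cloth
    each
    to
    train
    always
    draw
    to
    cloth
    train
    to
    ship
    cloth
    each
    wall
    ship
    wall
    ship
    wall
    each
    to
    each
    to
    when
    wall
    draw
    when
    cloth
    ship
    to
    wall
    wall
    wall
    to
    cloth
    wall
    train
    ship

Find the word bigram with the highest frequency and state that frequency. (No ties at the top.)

"each to", 3 times

Bigram frequencies (highest first):
  each to: 3
  when cloth: 2
  cloth each: 2
  to cloth: 2
  wall ship: 2
  ship wall: 2
  … (23 more, each ≤ 2)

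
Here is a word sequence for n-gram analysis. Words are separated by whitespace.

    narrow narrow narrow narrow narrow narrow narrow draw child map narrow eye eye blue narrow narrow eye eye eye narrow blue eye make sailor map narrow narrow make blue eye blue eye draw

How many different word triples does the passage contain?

26

33 tokens → 31 trigram windows in total.
Repeated trigrams (each contributes count−1 duplicates):
  narrow narrow narrow: 5
  narrow eye eye: 2
5 duplicate windows → 31 − 5 = 26 distinct.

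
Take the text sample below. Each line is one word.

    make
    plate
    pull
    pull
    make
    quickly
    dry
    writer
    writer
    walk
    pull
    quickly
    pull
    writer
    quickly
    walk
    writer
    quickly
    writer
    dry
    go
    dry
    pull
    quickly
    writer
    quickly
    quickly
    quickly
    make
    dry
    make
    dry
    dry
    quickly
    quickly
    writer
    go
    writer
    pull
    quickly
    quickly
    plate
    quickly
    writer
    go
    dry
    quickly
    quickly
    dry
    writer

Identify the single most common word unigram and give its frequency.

"quickly", 15 times

Unigram frequencies (highest first):
  quickly: 15
  writer: 10
  dry: 8
  pull: 6
  make: 4
  go: 3
  … (2 more, each ≤ 2)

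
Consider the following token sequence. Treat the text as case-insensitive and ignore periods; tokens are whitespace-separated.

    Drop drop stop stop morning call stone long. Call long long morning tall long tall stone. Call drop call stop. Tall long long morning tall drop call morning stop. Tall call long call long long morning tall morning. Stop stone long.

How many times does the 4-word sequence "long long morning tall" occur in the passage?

Scanning the 38 overlapping 4-gram windows for "long long morning tall":
  position 10–13: long long morning tall
  position 22–25: long long morning tall
  position 34–37: long long morning tall

3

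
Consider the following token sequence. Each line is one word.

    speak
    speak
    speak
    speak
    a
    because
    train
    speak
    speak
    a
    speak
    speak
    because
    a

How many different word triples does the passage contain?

14 tokens → 12 trigram windows in total.
Repeated trigrams (each contributes count−1 duplicates):
  speak speak a: 2
  speak speak speak: 2
2 duplicate windows → 12 − 2 = 10 distinct.

10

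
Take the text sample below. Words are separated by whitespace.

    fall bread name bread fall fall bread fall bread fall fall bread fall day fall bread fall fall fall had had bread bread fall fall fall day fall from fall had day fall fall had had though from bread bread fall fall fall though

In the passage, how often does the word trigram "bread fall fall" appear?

5

Scanning the 42 overlapping trigram windows for "bread fall fall":
  position 4–6: bread fall fall
  position 9–11: bread fall fall
  position 16–18: bread fall fall
  position 23–25: bread fall fall
  position 40–42: bread fall fall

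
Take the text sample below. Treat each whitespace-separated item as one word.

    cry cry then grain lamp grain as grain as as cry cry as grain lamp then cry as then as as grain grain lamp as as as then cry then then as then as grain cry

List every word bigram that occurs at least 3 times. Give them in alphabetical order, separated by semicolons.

as as; as grain; as then; grain lamp; then as

Bigram counts meeting the condition (at least 3 times):
  as as: 4
  as grain: 4
  as then: 3
  grain lamp: 3
  then as: 3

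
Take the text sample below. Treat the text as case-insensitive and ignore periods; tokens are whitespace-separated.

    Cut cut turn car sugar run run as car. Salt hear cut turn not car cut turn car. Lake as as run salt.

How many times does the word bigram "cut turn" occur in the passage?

3

Scanning the 22 overlapping bigram windows for "cut turn":
  position 2–3: cut turn
  position 12–13: cut turn
  position 16–17: cut turn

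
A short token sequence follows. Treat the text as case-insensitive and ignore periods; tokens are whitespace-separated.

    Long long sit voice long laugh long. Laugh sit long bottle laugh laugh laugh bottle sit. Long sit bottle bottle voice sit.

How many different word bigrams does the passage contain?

17

22 tokens → 21 bigram windows in total.
Repeated bigrams (each contributes count−1 duplicates):
  laugh laugh: 2
  long laugh: 2
  long sit: 2
  sit long: 2
4 duplicate windows → 21 − 4 = 17 distinct.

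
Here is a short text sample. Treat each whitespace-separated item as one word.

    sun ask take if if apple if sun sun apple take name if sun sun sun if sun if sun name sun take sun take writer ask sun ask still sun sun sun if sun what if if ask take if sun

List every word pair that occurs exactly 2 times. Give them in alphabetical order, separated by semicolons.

ask take; if if; sun ask; sun take; take if

Bigram counts meeting the condition (exactly 2 times):
  ask take: 2
  if if: 2
  sun ask: 2
  sun take: 2
  take if: 2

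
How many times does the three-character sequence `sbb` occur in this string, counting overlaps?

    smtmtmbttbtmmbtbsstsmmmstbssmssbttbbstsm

0

Sliding a length-3 window over the 40 characters (38 positions):
  (no match at any position)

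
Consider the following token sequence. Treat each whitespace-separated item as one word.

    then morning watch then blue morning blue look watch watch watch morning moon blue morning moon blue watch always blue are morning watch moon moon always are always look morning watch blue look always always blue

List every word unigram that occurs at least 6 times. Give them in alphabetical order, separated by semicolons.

Unigram counts meeting the condition (at least 6 times):
  blue: 7
  morning: 6
  watch: 7

blue; morning; watch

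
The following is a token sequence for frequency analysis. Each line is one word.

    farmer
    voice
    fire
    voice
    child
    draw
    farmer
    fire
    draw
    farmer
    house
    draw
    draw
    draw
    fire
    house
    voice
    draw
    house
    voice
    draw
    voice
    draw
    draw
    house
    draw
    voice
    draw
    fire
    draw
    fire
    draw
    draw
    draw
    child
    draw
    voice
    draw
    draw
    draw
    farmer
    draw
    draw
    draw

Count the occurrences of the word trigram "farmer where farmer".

0

Scanning the 42 overlapping trigram windows for "farmer where farmer":
  (none found)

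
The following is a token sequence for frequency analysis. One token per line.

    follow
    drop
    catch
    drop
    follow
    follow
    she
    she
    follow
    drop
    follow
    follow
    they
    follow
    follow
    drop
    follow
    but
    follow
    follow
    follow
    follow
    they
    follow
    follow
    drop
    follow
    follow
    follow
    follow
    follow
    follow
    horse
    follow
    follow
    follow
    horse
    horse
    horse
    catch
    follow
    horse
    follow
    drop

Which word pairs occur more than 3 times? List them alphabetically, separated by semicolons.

Bigram counts meeting the condition (more than 3 times):
  drop follow: 4
  follow drop: 5
  follow follow: 14

drop follow; follow drop; follow follow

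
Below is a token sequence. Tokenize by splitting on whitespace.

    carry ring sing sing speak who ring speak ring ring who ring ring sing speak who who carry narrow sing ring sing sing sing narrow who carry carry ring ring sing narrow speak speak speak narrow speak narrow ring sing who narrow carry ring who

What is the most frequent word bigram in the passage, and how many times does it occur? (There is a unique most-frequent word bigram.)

Bigram frequencies (highest first):
  ring sing: 5
  carry ring: 3
  sing sing: 3
  ring ring: 3
  sing speak: 2
  speak who: 2
  … (19 more, each ≤ 2)

"ring sing", 5 times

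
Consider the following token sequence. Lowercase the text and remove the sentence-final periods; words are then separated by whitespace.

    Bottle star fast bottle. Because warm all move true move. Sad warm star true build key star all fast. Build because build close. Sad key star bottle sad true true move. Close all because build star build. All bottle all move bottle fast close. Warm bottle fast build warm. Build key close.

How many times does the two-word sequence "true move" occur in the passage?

Scanning the 51 overlapping bigram windows for "true move":
  position 9–10: true move
  position 30–31: true move

2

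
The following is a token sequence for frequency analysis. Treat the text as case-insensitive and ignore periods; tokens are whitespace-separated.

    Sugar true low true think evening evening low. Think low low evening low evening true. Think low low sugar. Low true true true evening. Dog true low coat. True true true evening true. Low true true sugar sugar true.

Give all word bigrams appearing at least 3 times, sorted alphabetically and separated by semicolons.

low true; true low; true true

Bigram counts meeting the condition (at least 3 times):
  low true: 3
  true low: 3
  true true: 5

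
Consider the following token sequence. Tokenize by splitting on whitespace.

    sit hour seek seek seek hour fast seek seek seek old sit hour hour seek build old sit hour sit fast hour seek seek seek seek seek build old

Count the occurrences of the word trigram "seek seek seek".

5

Scanning the 27 overlapping trigram windows for "seek seek seek":
  position 3–5: seek seek seek
  position 8–10: seek seek seek
  position 23–25: seek seek seek
  position 24–26: seek seek seek
  position 25–27: seek seek seek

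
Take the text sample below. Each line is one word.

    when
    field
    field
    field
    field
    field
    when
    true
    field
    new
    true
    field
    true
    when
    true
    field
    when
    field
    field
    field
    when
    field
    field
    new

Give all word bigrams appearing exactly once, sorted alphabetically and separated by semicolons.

Bigram counts meeting the condition (exactly once):
  field true: 1
  new true: 1
  true when: 1

field true; new true; true when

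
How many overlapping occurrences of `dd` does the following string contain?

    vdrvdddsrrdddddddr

Sliding a length-2 window over the 18 characters (17 positions):
  position 5–6: dd
  position 6–7: dd
  position 11–12: dd
  position 12–13: dd
  position 13–14: dd
  position 14–15: dd
  position 15–16: dd
  position 16–17: dd

8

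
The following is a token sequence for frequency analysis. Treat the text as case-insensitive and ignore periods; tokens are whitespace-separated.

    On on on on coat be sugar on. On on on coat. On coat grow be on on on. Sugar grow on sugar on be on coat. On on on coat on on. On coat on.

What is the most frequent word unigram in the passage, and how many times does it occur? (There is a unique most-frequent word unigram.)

Unigram frequencies (highest first):
  on: 22
  coat: 6
  be: 3
  sugar: 3
  grow: 2

"on", 22 times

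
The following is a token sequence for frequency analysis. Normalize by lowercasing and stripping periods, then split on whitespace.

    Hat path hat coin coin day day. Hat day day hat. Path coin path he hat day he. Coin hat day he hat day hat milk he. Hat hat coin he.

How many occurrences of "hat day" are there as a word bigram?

Scanning the 30 overlapping bigram windows for "hat day":
  position 8–9: hat day
  position 16–17: hat day
  position 20–21: hat day
  position 23–24: hat day

4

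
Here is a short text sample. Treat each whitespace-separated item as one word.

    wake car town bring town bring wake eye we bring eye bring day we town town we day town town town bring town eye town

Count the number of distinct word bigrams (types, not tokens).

19

25 tokens → 24 bigram windows in total.
Repeated bigrams (each contributes count−1 duplicates):
  town bring: 3
  town town: 3
  bring town: 2
5 duplicate windows → 24 − 5 = 19 distinct.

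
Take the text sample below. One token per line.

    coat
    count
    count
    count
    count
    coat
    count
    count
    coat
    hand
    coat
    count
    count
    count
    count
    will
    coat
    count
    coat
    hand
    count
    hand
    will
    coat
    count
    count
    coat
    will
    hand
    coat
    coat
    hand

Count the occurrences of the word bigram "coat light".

Scanning the 31 overlapping bigram windows for "coat light":
  (none found)

0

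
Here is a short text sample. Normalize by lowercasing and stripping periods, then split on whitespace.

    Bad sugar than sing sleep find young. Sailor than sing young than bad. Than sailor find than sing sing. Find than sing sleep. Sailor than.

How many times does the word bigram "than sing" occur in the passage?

Scanning the 24 overlapping bigram windows for "than sing":
  position 3–4: than sing
  position 9–10: than sing
  position 17–18: than sing
  position 21–22: than sing

4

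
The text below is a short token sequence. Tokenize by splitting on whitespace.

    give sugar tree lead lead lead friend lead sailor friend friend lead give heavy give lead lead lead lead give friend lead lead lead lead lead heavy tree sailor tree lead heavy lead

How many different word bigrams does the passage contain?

19

33 tokens → 32 bigram windows in total.
Repeated bigrams (each contributes count−1 duplicates):
  lead lead: 9
  friend lead: 3
  lead give: 2
  lead heavy: 2
  tree lead: 2
13 duplicate windows → 32 − 13 = 19 distinct.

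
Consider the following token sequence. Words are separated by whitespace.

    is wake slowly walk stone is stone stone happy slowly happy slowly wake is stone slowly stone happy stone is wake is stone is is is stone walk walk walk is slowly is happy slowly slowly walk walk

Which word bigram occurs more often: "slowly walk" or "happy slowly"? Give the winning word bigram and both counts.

"slowly walk": 2 occurrences
"happy slowly": 3 occurrences

"happy slowly" (3 vs 2)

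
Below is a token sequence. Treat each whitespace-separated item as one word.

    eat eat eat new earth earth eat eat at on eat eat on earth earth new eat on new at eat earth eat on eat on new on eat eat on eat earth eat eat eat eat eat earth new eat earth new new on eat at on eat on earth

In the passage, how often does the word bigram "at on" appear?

2

Scanning the 50 overlapping bigram windows for "at on":
  position 9–10: at on
  position 47–48: at on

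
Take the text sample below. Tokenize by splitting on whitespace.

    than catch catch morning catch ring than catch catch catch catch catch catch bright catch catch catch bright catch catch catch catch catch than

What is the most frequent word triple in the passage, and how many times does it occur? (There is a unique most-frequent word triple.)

"catch catch catch", 8 times

Trigram frequencies (highest first):
  catch catch catch: 8
  than catch catch: 2
  catch catch bright: 2
  catch bright catch: 2
  bright catch catch: 2
  catch catch morning: 1
  … (5 more, each ≤ 1)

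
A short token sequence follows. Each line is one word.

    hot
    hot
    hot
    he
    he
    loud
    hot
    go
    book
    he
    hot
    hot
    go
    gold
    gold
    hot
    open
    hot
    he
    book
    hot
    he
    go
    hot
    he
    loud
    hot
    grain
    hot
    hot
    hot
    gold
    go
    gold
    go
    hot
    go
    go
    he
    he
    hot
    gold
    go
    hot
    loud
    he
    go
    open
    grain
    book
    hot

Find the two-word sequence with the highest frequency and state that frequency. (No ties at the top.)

"hot hot", 5 times

Bigram frequencies (highest first):
  hot hot: 5
  hot he: 4
  hot go: 3
  go hot: 3
  gold go: 3
  he he: 2
  … (23 more, each ≤ 2)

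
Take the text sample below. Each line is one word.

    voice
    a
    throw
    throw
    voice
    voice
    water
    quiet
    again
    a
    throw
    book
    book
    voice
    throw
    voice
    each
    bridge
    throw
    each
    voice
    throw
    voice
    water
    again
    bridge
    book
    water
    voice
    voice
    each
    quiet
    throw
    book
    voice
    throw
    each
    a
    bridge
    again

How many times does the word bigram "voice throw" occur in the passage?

3

Scanning the 39 overlapping bigram windows for "voice throw":
  position 14–15: voice throw
  position 21–22: voice throw
  position 35–36: voice throw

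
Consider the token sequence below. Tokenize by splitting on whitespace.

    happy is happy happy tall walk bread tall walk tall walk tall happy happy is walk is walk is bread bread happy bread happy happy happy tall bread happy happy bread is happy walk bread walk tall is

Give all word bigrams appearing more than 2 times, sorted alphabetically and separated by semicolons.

bread happy; happy happy; tall walk; walk tall

Bigram counts meeting the condition (more than 2 times):
  bread happy: 3
  happy happy: 5
  tall walk: 3
  walk tall: 3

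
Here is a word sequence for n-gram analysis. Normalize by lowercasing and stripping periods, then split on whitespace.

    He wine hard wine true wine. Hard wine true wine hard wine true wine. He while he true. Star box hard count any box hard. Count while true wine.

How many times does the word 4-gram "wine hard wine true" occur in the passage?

3

Scanning the 26 overlapping 4-gram windows for "wine hard wine true":
  position 2–5: wine hard wine true
  position 6–9: wine hard wine true
  position 10–13: wine hard wine true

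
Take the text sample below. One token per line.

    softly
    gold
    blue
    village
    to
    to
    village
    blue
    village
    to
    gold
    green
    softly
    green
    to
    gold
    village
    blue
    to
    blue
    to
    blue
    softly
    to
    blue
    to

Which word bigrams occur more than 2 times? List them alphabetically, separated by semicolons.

blue to; to blue

Bigram counts meeting the condition (more than 2 times):
  blue to: 3
  to blue: 3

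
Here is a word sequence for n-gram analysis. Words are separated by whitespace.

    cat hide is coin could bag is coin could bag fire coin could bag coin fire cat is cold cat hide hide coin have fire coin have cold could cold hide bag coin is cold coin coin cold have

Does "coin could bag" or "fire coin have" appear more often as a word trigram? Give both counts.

"coin could bag" (3 vs 1)

"coin could bag": 3 occurrences
"fire coin have": 1 occurrence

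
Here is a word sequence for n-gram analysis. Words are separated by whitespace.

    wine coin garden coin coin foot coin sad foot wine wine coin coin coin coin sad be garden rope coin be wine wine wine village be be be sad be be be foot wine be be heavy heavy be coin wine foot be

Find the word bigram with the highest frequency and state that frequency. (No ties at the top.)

"be be", 5 times

Bigram frequencies (highest first):
  be be: 5
  coin coin: 4
  wine wine: 3
  wine coin: 2
  coin sad: 2
  foot wine: 2
  … (23 more, each ≤ 2)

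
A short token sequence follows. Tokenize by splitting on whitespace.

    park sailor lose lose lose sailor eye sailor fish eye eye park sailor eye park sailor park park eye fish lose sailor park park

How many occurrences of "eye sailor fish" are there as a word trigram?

Scanning the 22 overlapping trigram windows for "eye sailor fish":
  position 7–9: eye sailor fish

1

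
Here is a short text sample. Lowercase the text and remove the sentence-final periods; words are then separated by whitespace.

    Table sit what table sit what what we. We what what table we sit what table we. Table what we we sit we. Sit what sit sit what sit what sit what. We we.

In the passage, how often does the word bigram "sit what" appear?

Scanning the 33 overlapping bigram windows for "sit what":
  position 2–3: sit what
  position 5–6: sit what
  position 14–15: sit what
  position 24–25: sit what
  position 27–28: sit what
  position 29–30: sit what
  position 31–32: sit what

7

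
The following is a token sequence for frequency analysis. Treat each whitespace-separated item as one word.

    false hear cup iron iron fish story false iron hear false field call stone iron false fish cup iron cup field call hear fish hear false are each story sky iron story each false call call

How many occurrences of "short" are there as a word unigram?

Scanning the 36 tokens for "short":
  (none found)

0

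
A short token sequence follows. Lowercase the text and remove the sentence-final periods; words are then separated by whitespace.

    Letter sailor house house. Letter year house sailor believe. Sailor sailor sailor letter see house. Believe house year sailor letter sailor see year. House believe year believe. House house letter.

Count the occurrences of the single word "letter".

5

Scanning the 30 tokens for "letter":
  position 1: letter
  position 5: letter
  position 13: letter
  position 20: letter
  position 30: letter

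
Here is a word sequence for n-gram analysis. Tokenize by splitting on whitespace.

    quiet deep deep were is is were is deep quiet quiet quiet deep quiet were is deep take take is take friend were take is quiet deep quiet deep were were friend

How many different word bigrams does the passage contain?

20

32 tokens → 31 bigram windows in total.
Repeated bigrams (each contributes count−1 duplicates):
  quiet deep: 4
  deep quiet: 3
  were is: 3
  deep were: 2
  is deep: 2
  quiet quiet: 2
  take is: 2
11 duplicate windows → 31 − 11 = 20 distinct.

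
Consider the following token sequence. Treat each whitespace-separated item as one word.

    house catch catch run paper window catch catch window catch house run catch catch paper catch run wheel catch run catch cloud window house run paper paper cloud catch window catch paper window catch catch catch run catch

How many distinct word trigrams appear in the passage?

38 tokens → 36 trigram windows in total.
Repeated trigrams (each contributes count−1 duplicates):
  catch catch run: 2
  catch run catch: 2
  catch window catch: 2
  paper window catch: 2
  window catch catch: 2
5 duplicate windows → 36 − 5 = 31 distinct.

31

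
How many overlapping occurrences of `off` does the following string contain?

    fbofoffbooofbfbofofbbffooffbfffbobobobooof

2

Sliding a length-3 window over the 42 characters (40 positions):
  position 5–7: off
  position 25–27: off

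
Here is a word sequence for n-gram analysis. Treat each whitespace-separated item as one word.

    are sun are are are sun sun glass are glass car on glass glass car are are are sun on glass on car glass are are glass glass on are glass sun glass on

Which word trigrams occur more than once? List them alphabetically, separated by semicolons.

are are are; are are sun

Trigram counts meeting the condition (more than once):
  are are are: 2
  are are sun: 2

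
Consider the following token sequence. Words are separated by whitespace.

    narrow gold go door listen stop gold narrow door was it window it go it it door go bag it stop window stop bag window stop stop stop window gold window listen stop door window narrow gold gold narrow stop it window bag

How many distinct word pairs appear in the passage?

43 tokens → 42 bigram windows in total.
Repeated bigrams (each contributes count−1 duplicates):
  gold narrow: 2
  it window: 2
  listen stop: 2
  narrow gold: 2
  stop stop: 2
  stop window: 2
  window stop: 2
7 duplicate windows → 42 − 7 = 35 distinct.

35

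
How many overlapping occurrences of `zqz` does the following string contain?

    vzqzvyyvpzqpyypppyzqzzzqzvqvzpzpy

3

Sliding a length-3 window over the 33 characters (31 positions):
  position 2–4: zqz
  position 19–21: zqz
  position 23–25: zqz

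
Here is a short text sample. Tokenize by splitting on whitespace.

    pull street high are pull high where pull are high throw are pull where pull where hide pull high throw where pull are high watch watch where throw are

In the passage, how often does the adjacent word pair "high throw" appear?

2

Scanning the 28 overlapping bigram windows for "high throw":
  position 10–11: high throw
  position 19–20: high throw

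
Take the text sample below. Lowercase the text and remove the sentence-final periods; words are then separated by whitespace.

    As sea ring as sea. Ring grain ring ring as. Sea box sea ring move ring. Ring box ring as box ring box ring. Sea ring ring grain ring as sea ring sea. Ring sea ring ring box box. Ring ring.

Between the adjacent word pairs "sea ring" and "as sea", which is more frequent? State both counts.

"sea ring": 7 occurrences
"as sea": 4 occurrences

"sea ring" (7 vs 4)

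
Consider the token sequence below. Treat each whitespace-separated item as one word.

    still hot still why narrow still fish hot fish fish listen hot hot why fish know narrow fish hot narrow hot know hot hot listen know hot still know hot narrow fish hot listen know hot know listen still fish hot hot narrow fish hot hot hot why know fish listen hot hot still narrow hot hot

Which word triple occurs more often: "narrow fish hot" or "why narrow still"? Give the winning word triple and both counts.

"narrow fish hot" (3 vs 1)

"narrow fish hot": 3 occurrences
"why narrow still": 1 occurrence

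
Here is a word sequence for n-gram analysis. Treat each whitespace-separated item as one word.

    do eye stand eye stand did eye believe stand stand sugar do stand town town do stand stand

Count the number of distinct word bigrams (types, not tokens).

18 tokens → 17 bigram windows in total.
Repeated bigrams (each contributes count−1 duplicates):
  do stand: 2
  eye stand: 2
  stand stand: 2
3 duplicate windows → 17 − 3 = 14 distinct.

14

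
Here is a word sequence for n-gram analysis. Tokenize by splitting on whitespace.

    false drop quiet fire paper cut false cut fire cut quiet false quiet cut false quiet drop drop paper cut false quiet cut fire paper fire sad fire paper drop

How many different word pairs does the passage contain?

30 tokens → 29 bigram windows in total.
Repeated bigrams (each contributes count−1 duplicates):
  cut false: 3
  false quiet: 3
  fire paper: 3
  cut fire: 2
  paper cut: 2
  quiet cut: 2
9 duplicate windows → 29 − 9 = 20 distinct.

20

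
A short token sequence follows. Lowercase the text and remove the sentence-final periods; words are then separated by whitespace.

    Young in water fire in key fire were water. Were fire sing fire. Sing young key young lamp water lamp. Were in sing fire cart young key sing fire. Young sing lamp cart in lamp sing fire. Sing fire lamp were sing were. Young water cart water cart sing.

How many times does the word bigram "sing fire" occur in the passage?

5

Scanning the 48 overlapping bigram windows for "sing fire":
  position 12–13: sing fire
  position 23–24: sing fire
  position 28–29: sing fire
  position 36–37: sing fire
  position 38–39: sing fire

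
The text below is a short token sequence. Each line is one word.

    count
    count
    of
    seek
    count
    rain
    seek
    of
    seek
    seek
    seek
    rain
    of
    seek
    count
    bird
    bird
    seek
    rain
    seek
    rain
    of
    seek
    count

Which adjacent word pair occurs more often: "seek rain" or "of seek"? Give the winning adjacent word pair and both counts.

"of seek" (4 vs 3)

"seek rain": 3 occurrences
"of seek": 4 occurrences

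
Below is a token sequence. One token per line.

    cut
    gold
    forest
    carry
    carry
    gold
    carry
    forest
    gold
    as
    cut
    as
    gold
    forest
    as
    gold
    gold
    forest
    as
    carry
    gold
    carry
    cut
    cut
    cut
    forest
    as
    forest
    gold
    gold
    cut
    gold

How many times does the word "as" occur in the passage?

Scanning the 32 tokens for "as":
  position 10: as
  position 12: as
  position 15: as
  position 19: as
  position 27: as

5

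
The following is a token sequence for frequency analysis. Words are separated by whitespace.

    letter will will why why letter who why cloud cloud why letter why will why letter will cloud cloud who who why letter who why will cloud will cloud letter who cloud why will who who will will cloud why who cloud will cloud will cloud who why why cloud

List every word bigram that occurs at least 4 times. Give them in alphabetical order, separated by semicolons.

Bigram counts meeting the condition (at least 4 times):
  who why: 4
  why letter: 4
  will cloud: 6

who why; why letter; will cloud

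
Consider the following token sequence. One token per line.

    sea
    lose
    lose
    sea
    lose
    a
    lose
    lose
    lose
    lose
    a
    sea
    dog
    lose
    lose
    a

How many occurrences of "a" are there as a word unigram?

3

Scanning the 16 tokens for "a":
  position 6: a
  position 11: a
  position 16: a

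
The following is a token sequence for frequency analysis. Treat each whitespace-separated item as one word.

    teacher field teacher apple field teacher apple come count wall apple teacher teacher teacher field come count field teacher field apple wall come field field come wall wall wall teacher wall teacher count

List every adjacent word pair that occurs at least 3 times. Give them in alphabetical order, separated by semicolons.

field teacher; teacher field

Bigram counts meeting the condition (at least 3 times):
  field teacher: 3
  teacher field: 3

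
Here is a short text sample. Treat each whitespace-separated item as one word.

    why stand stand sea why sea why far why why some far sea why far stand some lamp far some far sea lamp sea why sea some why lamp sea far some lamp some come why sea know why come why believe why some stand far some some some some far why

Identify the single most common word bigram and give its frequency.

Bigram frequencies (highest first):
  sea why: 4
  why sea: 3
  some far: 3
  far some: 3
  some some: 3
  why far: 2
  … (27 more, each ≤ 2)

"sea why", 4 times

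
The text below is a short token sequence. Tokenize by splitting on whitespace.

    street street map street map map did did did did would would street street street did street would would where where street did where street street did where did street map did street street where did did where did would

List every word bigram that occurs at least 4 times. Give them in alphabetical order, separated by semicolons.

Bigram counts meeting the condition (at least 4 times):
  did did: 4
  street street: 5

did did; street street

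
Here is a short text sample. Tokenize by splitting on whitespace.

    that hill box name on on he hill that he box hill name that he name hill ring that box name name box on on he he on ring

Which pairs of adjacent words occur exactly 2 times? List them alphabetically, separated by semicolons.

box name; on he; on on; that he

Bigram counts meeting the condition (exactly 2 times):
  box name: 2
  on he: 2
  on on: 2
  that he: 2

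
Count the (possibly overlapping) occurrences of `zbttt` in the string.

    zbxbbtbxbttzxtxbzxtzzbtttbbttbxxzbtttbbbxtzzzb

2

Sliding a length-5 window over the 46 characters (42 positions):
  position 21–25: zbttt
  position 33–37: zbttt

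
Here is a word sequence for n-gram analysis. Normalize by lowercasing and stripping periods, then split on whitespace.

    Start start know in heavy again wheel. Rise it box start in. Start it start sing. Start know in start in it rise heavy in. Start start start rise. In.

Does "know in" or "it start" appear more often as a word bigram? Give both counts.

"know in" (2 vs 1)

"know in": 2 occurrences
"it start": 1 occurrence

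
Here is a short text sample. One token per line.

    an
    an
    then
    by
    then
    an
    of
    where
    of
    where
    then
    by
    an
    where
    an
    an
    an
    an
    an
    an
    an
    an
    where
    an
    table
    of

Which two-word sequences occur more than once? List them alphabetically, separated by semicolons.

an an; an where; of where; then by; where an

Bigram counts meeting the condition (more than once):
  an an: 8
  an where: 2
  of where: 2
  then by: 2
  where an: 2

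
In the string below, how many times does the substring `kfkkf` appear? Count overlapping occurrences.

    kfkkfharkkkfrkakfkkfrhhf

2

Sliding a length-5 window over the 24 characters (20 positions):
  position 1–5: kfkkf
  position 16–20: kfkkf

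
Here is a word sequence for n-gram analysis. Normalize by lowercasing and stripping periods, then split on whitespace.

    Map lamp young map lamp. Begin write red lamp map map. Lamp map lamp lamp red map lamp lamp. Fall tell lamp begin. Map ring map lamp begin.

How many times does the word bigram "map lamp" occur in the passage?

Scanning the 27 overlapping bigram windows for "map lamp":
  position 1–2: map lamp
  position 4–5: map lamp
  position 11–12: map lamp
  position 13–14: map lamp
  position 17–18: map lamp
  position 26–27: map lamp

6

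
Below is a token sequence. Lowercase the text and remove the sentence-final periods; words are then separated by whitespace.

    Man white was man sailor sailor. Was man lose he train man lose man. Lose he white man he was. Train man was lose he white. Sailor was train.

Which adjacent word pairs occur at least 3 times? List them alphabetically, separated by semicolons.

Bigram counts meeting the condition (at least 3 times):
  lose he: 3
  man lose: 3

lose he; man lose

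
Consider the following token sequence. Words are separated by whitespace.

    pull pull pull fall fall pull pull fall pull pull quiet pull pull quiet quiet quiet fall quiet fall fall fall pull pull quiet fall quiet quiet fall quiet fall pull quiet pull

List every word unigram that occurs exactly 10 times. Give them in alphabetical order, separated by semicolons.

Unigram counts meeting the condition (exactly 10 times):
  fall: 10
  quiet: 10

fall; quiet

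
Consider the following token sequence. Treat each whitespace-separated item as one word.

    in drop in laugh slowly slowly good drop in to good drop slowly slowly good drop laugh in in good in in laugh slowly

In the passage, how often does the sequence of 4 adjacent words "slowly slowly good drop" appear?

Scanning the 21 overlapping 4-gram windows for "slowly slowly good drop":
  position 5–8: slowly slowly good drop
  position 13–16: slowly slowly good drop

2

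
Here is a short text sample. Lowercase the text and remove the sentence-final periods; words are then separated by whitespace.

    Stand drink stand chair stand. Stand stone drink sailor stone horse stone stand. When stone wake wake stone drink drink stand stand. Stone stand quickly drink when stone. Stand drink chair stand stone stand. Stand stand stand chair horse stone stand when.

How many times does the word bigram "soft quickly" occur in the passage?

0

Scanning the 41 overlapping bigram windows for "soft quickly":
  (none found)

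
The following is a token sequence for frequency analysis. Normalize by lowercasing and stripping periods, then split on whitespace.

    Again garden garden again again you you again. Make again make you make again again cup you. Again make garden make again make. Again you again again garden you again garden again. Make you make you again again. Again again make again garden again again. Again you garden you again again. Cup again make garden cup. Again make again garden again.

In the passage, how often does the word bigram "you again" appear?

6

Scanning the 60 overlapping bigram windows for "you again":
  position 7–8: you again
  position 17–18: you again
  position 25–26: you again
  position 29–30: you again
  position 36–37: you again
  position 49–50: you again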